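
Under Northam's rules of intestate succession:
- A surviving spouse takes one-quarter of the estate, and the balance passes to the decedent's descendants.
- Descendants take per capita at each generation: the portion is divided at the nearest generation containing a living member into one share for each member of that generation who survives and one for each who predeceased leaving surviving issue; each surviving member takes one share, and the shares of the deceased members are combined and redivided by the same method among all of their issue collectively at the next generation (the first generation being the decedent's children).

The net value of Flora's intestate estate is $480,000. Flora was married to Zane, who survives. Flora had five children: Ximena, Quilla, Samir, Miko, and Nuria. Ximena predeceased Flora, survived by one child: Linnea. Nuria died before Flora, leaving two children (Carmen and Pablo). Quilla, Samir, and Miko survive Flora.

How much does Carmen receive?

Carmen receives $48,000.

Zane takes one-quarter of $480,000 = $120,000. The remaining $360,000 passes to the descendants.
The descendants' portion ($360,000) is divided at the children's generation into 5 shares of $72,000. Quilla, Samir, and Miko each take $72,000. The 2 shares of the deceased (Ximena and Nuria) are combined into a pool of $144,000.
That pool ($144,000) is divided at the grandchildren's generation equally among Linnea, Carmen, and Pablo: $48,000 each.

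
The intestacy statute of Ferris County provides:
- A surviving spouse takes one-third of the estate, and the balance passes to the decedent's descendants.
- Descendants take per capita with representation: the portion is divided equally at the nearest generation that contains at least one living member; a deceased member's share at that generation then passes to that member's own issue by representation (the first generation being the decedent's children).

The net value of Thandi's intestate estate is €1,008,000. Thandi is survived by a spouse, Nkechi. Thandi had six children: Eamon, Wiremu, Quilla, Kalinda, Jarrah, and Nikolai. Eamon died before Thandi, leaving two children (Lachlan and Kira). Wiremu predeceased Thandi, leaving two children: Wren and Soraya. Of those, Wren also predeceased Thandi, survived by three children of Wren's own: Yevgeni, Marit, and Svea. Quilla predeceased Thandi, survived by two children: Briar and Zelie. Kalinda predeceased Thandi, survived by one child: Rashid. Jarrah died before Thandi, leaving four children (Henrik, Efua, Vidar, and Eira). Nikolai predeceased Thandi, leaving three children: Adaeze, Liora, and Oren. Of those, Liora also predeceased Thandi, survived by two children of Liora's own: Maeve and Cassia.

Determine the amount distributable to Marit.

Nkechi takes one-third of €1,008,000 = €336,000. The remaining €672,000 passes to the descendants.
No child survives, so the initial division is made at the grandchildren's generation.
The descendants' portion (€672,000) is divided into 14 shares of €48,000: Lachlan, Kira, Soraya, Briar, Zelie, Rashid, Henrik, Efua, Vidar, Eira, Adaeze, and Oren each take €48,000; Wren's €48,000 share passes to Wren's issue; Liora's €48,000 share passes to Liora's issue.
Wren's share (€48,000) is divided into 3 shares of €16,000: Yevgeni, Marit, and Svea each take €16,000.
Liora's share (€48,000) is divided into 2 shares of €24,000: Maeve and Cassia each take €24,000.

Marit receives €16,000.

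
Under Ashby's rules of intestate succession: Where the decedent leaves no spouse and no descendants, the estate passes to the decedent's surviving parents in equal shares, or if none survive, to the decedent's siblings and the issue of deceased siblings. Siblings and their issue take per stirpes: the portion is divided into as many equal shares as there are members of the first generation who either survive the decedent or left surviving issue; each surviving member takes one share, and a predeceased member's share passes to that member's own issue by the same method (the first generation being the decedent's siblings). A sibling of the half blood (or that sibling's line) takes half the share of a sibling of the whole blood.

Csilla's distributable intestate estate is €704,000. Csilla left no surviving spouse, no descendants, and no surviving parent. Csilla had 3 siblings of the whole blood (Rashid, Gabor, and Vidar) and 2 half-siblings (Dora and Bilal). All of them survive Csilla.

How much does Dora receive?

The entire €704,000 passes to the siblings and their issue.
Counting each half-blood sibling's line as half a unit, there are 4 units in €704,000, so one unit is €176,000. Whole-blood lines (Rashid, Gabor, and Vidar) take €176,000 each; half-blood lines (Dora and Bilal) take €88,000 each.

Dora receives €88,000.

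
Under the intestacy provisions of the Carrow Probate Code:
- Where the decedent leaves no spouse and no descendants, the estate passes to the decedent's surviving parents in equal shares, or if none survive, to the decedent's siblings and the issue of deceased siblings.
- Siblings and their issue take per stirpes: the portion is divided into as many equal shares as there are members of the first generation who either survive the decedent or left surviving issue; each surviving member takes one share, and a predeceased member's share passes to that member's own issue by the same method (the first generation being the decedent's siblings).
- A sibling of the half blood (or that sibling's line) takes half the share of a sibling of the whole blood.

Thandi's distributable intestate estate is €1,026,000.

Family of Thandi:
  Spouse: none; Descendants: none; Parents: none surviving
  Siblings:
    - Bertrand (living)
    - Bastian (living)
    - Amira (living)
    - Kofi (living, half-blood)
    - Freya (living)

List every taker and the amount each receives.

The entire €1,026,000 passes to the siblings and their issue.
Counting each half-blood sibling's line as half a unit, there are 9/2 units in €1,026,000, so one unit is €228,000. Whole-blood lines (Bertrand, Bastian, Amira, and Freya) take €228,000 each; half-blood lines (Kofi) take €114,000 each.

Bertrand: €228,000; Bastian: €228,000; Amira: €228,000; Kofi: €114,000; Freya: €228,000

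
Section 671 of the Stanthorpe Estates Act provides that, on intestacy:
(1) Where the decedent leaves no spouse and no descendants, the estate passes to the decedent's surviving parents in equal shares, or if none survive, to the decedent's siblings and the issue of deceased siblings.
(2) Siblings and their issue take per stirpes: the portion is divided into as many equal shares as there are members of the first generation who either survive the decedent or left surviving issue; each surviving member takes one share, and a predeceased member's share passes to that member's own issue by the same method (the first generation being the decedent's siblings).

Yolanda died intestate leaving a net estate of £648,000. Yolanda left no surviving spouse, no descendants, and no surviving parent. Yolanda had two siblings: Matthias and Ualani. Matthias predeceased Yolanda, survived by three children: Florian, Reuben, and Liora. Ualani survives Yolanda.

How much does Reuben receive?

The entire £648,000 passes to the siblings and their issue.
That amount (£648,000) is divided into 2 shares of £324,000: Ualani takes £324,000; Matthias's £324,000 share passes to Matthias's issue.
Matthias's share (£324,000) is divided into 3 shares of £108,000: Florian, Reuben, and Liora each take £108,000.

Reuben receives £108,000.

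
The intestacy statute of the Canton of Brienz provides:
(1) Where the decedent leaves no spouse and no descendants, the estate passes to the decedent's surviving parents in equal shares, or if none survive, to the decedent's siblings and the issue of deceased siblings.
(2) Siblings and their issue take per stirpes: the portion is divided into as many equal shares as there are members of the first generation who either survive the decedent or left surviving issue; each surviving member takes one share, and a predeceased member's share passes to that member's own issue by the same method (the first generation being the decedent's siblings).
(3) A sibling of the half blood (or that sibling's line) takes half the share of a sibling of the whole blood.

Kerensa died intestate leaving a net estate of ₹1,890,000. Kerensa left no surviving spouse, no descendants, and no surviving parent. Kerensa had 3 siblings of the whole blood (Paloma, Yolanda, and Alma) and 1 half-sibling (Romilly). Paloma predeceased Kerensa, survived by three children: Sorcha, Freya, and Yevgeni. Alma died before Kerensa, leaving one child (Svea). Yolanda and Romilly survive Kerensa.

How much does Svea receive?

Svea receives ₹540,000.

The entire ₹1,890,000 passes to the siblings and their issue.
Counting each half-blood sibling's line as half a unit, there are 7/2 units in ₹1,890,000, so one unit is ₹540,000. Whole-blood lines (Paloma, Yolanda, and Alma) take ₹540,000 each; half-blood lines (Romilly) take ₹270,000 each.
Paloma's share (₹540,000) is divided into 3 shares of ₹180,000: Sorcha, Freya, and Yevgeni each take ₹180,000.
Alma's share (₹540,000) passes entirely to Svea.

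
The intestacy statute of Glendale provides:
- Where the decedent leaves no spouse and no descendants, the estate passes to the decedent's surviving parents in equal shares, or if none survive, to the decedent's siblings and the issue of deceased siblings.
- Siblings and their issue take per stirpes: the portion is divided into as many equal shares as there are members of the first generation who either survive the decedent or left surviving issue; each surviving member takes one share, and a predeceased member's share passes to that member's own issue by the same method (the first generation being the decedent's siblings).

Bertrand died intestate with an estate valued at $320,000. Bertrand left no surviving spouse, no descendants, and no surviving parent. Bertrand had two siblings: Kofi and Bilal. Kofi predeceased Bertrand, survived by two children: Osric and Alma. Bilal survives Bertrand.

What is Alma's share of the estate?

Alma receives $80,000.

The entire $320,000 passes to the siblings and their issue.
That amount ($320,000) is divided into 2 shares of $160,000: Bilal takes $160,000; Kofi's $160,000 share passes to Kofi's issue.
Kofi's share ($160,000) is divided into 2 shares of $80,000: Osric and Alma each take $80,000.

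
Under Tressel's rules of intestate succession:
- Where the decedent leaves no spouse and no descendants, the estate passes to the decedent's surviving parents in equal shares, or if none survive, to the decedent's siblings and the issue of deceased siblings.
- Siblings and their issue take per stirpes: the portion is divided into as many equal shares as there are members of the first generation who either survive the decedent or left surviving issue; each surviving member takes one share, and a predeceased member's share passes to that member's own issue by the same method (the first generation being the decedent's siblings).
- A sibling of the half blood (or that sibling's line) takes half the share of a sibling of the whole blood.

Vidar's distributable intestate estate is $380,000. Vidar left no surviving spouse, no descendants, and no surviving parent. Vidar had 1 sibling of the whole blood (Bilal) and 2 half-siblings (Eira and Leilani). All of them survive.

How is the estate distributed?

The entire $380,000 passes to the siblings and their issue.
Counting each half-blood sibling's line as half a unit, there are 2 units in $380,000, so one unit is $190,000. Whole-blood lines (Bilal) take $190,000 each; half-blood lines (Eira and Leilani) take $95,000 each.

Eira: $95,000; Leilani: $95,000; Bilal: $190,000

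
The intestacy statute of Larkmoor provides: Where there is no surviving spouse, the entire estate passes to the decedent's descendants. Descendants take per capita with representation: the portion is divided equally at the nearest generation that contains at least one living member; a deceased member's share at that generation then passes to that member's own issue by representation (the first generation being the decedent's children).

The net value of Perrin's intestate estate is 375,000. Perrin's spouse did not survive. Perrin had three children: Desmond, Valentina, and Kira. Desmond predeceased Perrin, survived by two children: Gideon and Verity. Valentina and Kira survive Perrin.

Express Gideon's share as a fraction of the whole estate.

Gideon receives 1/6 of the estate.

The entire 375,000 passes to the descendants.
That amount (375,000) is divided into 3 shares of 125,000: Valentina and Kira each take 125,000; Desmond's 125,000 share passes to Desmond's issue.
Desmond's share (125,000) is divided into 2 shares of 62,500: Gideon and Verity each take 62,500.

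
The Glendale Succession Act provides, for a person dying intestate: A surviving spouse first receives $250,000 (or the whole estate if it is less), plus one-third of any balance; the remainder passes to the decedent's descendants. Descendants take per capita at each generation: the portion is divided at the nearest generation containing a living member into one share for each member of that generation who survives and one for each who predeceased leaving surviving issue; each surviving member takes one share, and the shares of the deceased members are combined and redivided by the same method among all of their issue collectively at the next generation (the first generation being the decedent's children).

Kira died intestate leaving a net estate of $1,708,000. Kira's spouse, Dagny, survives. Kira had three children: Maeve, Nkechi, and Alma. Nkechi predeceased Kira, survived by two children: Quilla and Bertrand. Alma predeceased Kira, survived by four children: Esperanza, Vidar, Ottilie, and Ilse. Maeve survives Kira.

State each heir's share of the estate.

Dagny first takes $250,000, leaving a balance of $1,458,000. Dagny then takes one-third of the balance ($486,000), for a total of $736,000. The remaining $972,000 passes to the descendants.
The descendants' portion ($972,000) is divided at the children's generation into 3 shares of $324,000. Maeve takes $324,000. The 2 shares of the deceased (Nkechi and Alma) are combined into a pool of $648,000.
That pool ($648,000) is divided at the grandchildren's generation equally among Quilla, Bertrand, Esperanza, Vidar, Ottilie, and Ilse: $108,000 each.

Dagny: $736,000; Maeve: $324,000; Quilla: $108,000; Bertrand: $108,000; Esperanza: $108,000; Vidar: $108,000; Ottilie: $108,000; Ilse: $108,000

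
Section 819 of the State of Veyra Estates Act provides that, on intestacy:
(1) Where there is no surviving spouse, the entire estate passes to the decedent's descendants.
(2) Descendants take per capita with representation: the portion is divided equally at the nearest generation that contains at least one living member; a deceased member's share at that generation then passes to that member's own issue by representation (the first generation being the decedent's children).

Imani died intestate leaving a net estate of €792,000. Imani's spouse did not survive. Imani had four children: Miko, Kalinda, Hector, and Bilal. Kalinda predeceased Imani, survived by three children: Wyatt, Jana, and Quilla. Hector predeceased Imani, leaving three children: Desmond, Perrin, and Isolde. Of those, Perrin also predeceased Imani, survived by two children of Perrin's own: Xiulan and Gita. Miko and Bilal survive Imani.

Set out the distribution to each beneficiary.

Miko: €198,000; Wyatt: €66,000; Jana: €66,000; Quilla: €66,000; Desmond: €66,000; Xiulan: €33,000; Gita: €33,000; Isolde: €66,000; Bilal: €198,000

The entire €792,000 passes to the descendants.
That amount (€792,000) is divided into 4 shares of €198,000: Miko and Bilal each take €198,000; Kalinda's €198,000 share passes to Kalinda's issue; Hector's €198,000 share passes to Hector's issue.
Kalinda's share (€198,000) is divided into 3 shares of €66,000: Wyatt, Jana, and Quilla each take €66,000.
Hector's share (€198,000) is divided into 3 shares of €66,000: Desmond and Isolde each take €66,000; Perrin's €66,000 share passes to Perrin's issue.
Perrin's share (€66,000) is divided into 2 shares of €33,000: Xiulan and Gita each take €33,000.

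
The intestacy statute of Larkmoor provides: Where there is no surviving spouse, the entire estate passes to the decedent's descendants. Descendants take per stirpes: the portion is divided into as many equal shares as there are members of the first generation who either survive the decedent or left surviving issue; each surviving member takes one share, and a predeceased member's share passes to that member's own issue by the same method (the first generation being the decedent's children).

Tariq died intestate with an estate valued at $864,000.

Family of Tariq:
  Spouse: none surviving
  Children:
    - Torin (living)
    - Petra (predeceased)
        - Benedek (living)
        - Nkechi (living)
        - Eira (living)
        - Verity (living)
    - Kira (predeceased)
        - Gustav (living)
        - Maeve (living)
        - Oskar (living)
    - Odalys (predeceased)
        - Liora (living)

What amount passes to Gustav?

The entire $864,000 passes to the descendants.
That amount ($864,000) is divided into 4 shares of $216,000: Torin takes $216,000; Petra's $216,000 share passes to Petra's issue; Kira's $216,000 share passes to Kira's issue; Odalys's $216,000 share passes to Odalys's issue.
Petra's share ($216,000) is divided into 4 shares of $54,000: Benedek, Nkechi, Eira, and Verity each take $54,000.
Kira's share ($216,000) is divided into 3 shares of $72,000: Gustav, Maeve, and Oskar each take $72,000.
Odalys's share ($216,000) passes entirely to Liora.

Gustav receives $72,000.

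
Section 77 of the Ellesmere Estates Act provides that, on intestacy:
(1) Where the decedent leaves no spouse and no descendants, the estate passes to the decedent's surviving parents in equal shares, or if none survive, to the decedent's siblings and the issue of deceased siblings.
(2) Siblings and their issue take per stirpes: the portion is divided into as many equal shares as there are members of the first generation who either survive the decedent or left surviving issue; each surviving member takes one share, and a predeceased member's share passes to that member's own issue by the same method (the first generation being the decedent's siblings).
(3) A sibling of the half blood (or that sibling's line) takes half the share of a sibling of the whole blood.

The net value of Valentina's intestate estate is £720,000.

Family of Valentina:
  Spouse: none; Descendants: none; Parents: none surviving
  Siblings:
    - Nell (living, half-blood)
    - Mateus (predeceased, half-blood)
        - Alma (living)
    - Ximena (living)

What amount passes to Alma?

The entire £720,000 passes to the siblings and their issue.
Counting each half-blood sibling's line as half a unit, there are 2 units in £720,000, so one unit is £360,000. Whole-blood lines (Ximena) take £360,000 each; half-blood lines (Nell and Mateus) take £180,000 each.
Mateus's share (£180,000) passes entirely to Alma.

Alma receives £180,000.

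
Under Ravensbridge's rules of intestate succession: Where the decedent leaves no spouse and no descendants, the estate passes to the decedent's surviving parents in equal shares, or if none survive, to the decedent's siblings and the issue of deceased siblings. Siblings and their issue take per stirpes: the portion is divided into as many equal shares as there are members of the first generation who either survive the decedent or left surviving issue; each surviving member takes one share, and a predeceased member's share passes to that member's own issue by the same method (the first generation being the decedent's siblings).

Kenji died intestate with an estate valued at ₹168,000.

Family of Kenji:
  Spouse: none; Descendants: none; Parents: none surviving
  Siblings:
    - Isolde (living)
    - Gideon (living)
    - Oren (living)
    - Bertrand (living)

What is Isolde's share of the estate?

The entire ₹168,000 passes to the siblings and their issue.
That amount (₹168,000) is divided into 4 shares of ₹42,000: Isolde, Gideon, Oren, and Bertrand each take ₹42,000.

Isolde receives ₹42,000.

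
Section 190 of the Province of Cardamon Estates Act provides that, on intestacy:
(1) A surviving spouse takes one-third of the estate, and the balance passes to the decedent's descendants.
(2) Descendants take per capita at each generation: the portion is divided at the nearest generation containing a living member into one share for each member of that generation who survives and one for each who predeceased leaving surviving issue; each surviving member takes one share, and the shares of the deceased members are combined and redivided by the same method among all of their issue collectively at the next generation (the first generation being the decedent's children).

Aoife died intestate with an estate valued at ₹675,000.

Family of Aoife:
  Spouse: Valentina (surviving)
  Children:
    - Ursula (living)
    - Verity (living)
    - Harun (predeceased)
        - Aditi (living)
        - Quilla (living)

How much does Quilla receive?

Quilla receives ₹75,000.

Valentina takes one-third of ₹675,000 = ₹225,000. The remaining ₹450,000 passes to the descendants.
The descendants' portion (₹450,000) is divided at the children's generation into 3 shares of ₹150,000. Ursula and Verity each take ₹150,000. The remaining share for the deceased Harun (₹150,000) is carried to the next generation.
That pool (₹150,000) is divided at the grandchildren's generation equally among Aditi and Quilla: ₹75,000 each.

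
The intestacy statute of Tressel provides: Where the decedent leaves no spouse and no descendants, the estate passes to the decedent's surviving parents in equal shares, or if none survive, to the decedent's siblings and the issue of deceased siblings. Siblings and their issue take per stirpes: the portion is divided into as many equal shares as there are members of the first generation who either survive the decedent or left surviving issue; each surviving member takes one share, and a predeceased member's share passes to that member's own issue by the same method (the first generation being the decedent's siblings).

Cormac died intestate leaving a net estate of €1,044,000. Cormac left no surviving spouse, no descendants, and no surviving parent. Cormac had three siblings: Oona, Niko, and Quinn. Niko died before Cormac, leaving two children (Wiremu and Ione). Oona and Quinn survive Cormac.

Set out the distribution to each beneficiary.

The entire €1,044,000 passes to the siblings and their issue.
That amount (€1,044,000) is divided into 3 shares of €348,000: Oona and Quinn each take €348,000; Niko's €348,000 share passes to Niko's issue.
Niko's share (€348,000) is divided into 2 shares of €174,000: Wiremu and Ione each take €174,000.

Oona: €348,000; Wiremu: €174,000; Ione: €174,000; Quinn: €348,000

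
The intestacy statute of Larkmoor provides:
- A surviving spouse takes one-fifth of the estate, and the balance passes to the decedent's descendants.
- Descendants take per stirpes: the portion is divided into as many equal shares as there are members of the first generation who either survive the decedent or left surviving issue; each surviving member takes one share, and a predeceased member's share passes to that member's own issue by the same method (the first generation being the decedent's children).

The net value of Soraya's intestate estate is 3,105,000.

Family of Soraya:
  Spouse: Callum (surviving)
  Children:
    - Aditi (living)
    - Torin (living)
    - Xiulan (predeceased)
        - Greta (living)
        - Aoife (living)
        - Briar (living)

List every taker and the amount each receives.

Callum takes one-fifth of 3,105,000 = 621,000. The remaining 2,484,000 passes to the descendants.
The descendants' portion (2,484,000) is divided into 3 shares of 828,000: Aditi and Torin each take 828,000; Xiulan's 828,000 share passes to Xiulan's issue.
Xiulan's share (828,000) is divided into 3 shares of 276,000: Greta, Aoife, and Briar each take 276,000.

Callum: 621,000; Aditi: 828,000; Torin: 828,000; Greta: 276,000; Aoife: 276,000; Briar: 276,000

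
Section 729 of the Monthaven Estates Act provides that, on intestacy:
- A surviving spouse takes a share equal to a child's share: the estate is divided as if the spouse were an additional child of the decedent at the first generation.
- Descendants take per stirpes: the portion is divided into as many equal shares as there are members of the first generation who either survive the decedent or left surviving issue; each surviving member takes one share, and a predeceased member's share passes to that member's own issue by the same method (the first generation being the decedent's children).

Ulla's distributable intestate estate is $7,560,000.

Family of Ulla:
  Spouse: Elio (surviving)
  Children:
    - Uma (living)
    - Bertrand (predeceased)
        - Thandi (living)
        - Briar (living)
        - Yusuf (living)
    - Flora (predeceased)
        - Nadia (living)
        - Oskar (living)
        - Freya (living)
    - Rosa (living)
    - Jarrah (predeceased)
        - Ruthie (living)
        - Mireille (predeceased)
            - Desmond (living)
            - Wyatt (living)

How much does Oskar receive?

Oskar receives $420,000.

The spouse counts as an additional share at the children's level, so there are 6 primary shares of $1,260,000. Elio takes one such share ($1,260,000).
The children's combined portion ($6,300,000) is divided into 5 shares of $1,260,000: Uma and Rosa each take $1,260,000; Bertrand's $1,260,000 share passes to Bertrand's issue; Flora's $1,260,000 share passes to Flora's issue; Jarrah's $1,260,000 share passes to Jarrah's issue.
Bertrand's share ($1,260,000) is divided into 3 shares of $420,000: Thandi, Briar, and Yusuf each take $420,000.
Flora's share ($1,260,000) is divided into 3 shares of $420,000: Nadia, Oskar, and Freya each take $420,000.
Jarrah's share ($1,260,000) is divided into 2 shares of $630,000: Ruthie takes $630,000; Mireille's $630,000 share passes to Mireille's issue.
Mireille's share ($630,000) is divided into 2 shares of $315,000: Desmond and Wyatt each take $315,000.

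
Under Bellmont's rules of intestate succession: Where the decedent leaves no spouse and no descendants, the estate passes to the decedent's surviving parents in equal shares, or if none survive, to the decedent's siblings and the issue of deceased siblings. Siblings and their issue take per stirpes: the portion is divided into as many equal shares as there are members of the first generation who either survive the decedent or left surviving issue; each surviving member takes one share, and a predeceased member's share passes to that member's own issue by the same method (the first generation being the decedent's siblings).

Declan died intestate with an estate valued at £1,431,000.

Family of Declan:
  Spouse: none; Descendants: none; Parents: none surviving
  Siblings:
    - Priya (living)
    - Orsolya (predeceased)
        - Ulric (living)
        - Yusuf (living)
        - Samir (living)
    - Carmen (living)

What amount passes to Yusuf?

The entire £1,431,000 passes to the siblings and their issue.
That amount (£1,431,000) is divided into 3 shares of £477,000: Priya and Carmen each take £477,000; Orsolya's £477,000 share passes to Orsolya's issue.
Orsolya's share (£477,000) is divided into 3 shares of £159,000: Ulric, Yusuf, and Samir each take £159,000.

Yusuf receives £159,000.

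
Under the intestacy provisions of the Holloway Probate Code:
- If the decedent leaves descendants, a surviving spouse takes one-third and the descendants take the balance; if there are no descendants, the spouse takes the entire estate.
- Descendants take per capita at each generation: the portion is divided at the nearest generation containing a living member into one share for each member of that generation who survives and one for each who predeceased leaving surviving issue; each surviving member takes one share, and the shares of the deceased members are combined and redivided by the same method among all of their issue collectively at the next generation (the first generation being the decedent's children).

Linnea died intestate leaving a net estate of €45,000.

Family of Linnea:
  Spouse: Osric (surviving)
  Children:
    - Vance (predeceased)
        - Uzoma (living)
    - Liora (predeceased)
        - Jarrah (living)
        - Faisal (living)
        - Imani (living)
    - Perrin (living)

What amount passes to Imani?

Imani receives €5,000.

Osric takes one-third of €45,000 = €15,000. The remaining €30,000 passes to the descendants.
The descendants' portion (€30,000) is divided at the children's generation into 3 shares of €10,000. Perrin takes €10,000. The 2 shares of the deceased (Vance and Liora) are combined into a pool of €20,000.
That pool (€20,000) is divided at the grandchildren's generation equally among Uzoma, Jarrah, Faisal, and Imani: €5,000 each.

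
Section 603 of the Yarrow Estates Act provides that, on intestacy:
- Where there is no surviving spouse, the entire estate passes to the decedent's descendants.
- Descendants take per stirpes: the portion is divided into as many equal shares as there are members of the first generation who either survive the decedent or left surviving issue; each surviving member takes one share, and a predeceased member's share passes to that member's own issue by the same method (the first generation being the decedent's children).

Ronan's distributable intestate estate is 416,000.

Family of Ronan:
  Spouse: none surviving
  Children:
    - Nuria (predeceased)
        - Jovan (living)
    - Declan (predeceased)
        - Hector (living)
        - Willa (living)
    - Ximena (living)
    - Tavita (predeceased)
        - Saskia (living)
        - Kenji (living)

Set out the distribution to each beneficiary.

Jovan: 104,000; Hector: 52,000; Willa: 52,000; Ximena: 104,000; Saskia: 52,000; Kenji: 52,000

The entire 416,000 passes to the descendants.
That amount (416,000) is divided into 4 shares of 104,000: Ximena takes 104,000; Nuria's 104,000 share passes to Nuria's issue; Declan's 104,000 share passes to Declan's issue; Tavita's 104,000 share passes to Tavita's issue.
Nuria's share (104,000) passes entirely to Jovan.
Declan's share (104,000) is divided into 2 shares of 52,000: Hector and Willa each take 52,000.
Tavita's share (104,000) is divided into 2 shares of 52,000: Saskia and Kenji each take 52,000.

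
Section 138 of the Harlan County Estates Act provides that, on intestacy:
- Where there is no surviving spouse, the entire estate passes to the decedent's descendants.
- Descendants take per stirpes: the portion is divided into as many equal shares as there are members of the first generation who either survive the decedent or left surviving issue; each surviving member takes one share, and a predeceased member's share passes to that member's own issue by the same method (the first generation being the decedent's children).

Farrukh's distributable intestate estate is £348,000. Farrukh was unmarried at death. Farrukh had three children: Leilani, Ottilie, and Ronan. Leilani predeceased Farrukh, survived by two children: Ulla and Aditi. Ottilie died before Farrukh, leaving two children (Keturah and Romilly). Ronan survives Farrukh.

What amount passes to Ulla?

The entire £348,000 passes to the descendants.
That amount (£348,000) is divided into 3 shares of £116,000: Ronan takes £116,000; Leilani's £116,000 share passes to Leilani's issue; Ottilie's £116,000 share passes to Ottilie's issue.
Leilani's share (£116,000) is divided into 2 shares of £58,000: Ulla and Aditi each take £58,000.
Ottilie's share (£116,000) is divided into 2 shares of £58,000: Keturah and Romilly each take £58,000.

Ulla receives £58,000.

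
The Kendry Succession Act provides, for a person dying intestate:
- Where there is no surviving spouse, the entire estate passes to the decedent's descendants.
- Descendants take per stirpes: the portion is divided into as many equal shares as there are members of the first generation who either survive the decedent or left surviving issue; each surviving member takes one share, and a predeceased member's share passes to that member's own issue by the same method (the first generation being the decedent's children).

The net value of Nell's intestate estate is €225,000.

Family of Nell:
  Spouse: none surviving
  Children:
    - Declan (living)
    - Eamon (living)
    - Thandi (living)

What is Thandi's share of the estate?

Thandi receives €75,000.

The entire €225,000 passes to the descendants.
That amount (€225,000) is divided into 3 shares of €75,000: Declan, Eamon, and Thandi each take €75,000.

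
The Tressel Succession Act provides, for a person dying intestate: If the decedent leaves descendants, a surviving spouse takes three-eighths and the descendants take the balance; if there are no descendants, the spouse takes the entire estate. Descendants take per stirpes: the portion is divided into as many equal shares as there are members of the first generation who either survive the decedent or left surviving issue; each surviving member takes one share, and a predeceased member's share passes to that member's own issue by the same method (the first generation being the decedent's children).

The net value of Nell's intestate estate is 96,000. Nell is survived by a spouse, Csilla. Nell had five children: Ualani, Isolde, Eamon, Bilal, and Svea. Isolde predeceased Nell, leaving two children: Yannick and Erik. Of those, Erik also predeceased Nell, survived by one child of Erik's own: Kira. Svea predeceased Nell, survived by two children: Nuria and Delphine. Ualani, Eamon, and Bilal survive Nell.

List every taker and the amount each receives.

Csilla: 36,000; Ualani: 12,000; Yannick: 6,000; Kira: 6,000; Eamon: 12,000; Bilal: 12,000; Nuria: 6,000; Delphine: 6,000

Csilla takes three-eighths of 96,000 = 36,000. The remaining 60,000 passes to the descendants.
The descendants' portion (60,000) is divided into 5 shares of 12,000: Ualani, Eamon, and Bilal each take 12,000; Isolde's 12,000 share passes to Isolde's issue; Svea's 12,000 share passes to Svea's issue.
Isolde's share (12,000) is divided into 2 shares of 6,000: Yannick takes 6,000; Erik's 6,000 share passes to Erik's issue.
Erik's share (6,000) passes entirely to Kira.
Svea's share (12,000) is divided into 2 shares of 6,000: Nuria and Delphine each take 6,000.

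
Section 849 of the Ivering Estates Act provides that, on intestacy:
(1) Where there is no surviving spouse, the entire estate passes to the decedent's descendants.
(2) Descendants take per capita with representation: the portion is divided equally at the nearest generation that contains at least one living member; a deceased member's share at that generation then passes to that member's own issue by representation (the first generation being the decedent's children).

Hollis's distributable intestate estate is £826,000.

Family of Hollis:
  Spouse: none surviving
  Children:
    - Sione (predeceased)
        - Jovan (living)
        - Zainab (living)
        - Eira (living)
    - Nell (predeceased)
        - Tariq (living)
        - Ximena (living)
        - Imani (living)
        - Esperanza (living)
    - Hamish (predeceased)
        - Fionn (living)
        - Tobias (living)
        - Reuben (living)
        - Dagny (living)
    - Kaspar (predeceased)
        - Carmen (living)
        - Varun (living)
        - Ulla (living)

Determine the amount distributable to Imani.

The entire £826,000 passes to the descendants.
No child survives, so the initial division is made at the grandchildren's generation.
That amount (£826,000) is divided into 14 shares of £59,000: Jovan, Zainab, Eira, Tariq, Ximena, Imani, Esperanza, Fionn, Tobias, Reuben, Dagny, Carmen, Varun, and Ulla each take £59,000.

Imani receives £59,000.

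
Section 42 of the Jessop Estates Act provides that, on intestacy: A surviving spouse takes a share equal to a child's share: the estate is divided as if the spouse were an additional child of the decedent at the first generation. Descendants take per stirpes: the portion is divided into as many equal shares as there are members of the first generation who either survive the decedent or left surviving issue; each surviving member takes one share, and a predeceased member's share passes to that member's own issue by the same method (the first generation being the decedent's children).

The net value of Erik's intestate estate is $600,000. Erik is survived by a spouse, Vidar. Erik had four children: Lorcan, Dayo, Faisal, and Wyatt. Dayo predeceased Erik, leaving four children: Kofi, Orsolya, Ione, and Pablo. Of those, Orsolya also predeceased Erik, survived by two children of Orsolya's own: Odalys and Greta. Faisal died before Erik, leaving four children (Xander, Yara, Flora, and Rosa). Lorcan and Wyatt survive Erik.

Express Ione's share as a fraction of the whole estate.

The spouse counts as an additional share at the children's level, so there are 5 primary shares of $120,000. Vidar takes one such share ($120,000).
The children's combined portion ($480,000) is divided into 4 shares of $120,000: Lorcan and Wyatt each take $120,000; Dayo's $120,000 share passes to Dayo's issue; Faisal's $120,000 share passes to Faisal's issue.
Dayo's share ($120,000) is divided into 4 shares of $30,000: Kofi, Ione, and Pablo each take $30,000; Orsolya's $30,000 share passes to Orsolya's issue.
Orsolya's share ($30,000) is divided into 2 shares of $15,000: Odalys and Greta each take $15,000.
Faisal's share ($120,000) is divided into 4 shares of $30,000: Xander, Yara, Flora, and Rosa each take $30,000.

Ione receives 1/20 of the estate.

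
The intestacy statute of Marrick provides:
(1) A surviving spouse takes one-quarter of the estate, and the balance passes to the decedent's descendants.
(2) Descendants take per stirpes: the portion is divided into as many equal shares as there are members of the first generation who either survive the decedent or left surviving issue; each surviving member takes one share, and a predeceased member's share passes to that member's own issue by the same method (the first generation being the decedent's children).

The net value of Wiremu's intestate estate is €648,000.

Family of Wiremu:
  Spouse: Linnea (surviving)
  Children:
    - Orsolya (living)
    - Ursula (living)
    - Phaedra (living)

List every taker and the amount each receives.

Linnea takes one-quarter of €648,000 = €162,000. The remaining €486,000 passes to the descendants.
The descendants' portion (€486,000) is divided into 3 shares of €162,000: Orsolya, Ursula, and Phaedra each take €162,000.

Linnea: €162,000; Orsolya: €162,000; Ursula: €162,000; Phaedra: €162,000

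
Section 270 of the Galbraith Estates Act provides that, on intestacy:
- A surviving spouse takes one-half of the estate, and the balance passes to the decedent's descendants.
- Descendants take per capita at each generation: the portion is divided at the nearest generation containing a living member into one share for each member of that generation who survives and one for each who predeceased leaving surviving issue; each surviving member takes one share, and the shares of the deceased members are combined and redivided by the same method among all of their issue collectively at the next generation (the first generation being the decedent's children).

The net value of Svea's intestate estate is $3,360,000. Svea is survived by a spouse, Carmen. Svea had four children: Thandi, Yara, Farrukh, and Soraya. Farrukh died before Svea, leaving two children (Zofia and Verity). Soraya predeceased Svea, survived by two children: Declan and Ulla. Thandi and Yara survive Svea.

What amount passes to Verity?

Verity receives $210,000.

Carmen takes one-half of $3,360,000 = $1,680,000. The remaining $1,680,000 passes to the descendants.
The descendants' portion ($1,680,000) is divided at the children's generation into 4 shares of $420,000. Thandi and Yara each take $420,000. The 2 shares of the deceased (Farrukh and Soraya) are combined into a pool of $840,000.
That pool ($840,000) is divided at the grandchildren's generation equally among Zofia, Verity, Declan, and Ulla: $210,000 each.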